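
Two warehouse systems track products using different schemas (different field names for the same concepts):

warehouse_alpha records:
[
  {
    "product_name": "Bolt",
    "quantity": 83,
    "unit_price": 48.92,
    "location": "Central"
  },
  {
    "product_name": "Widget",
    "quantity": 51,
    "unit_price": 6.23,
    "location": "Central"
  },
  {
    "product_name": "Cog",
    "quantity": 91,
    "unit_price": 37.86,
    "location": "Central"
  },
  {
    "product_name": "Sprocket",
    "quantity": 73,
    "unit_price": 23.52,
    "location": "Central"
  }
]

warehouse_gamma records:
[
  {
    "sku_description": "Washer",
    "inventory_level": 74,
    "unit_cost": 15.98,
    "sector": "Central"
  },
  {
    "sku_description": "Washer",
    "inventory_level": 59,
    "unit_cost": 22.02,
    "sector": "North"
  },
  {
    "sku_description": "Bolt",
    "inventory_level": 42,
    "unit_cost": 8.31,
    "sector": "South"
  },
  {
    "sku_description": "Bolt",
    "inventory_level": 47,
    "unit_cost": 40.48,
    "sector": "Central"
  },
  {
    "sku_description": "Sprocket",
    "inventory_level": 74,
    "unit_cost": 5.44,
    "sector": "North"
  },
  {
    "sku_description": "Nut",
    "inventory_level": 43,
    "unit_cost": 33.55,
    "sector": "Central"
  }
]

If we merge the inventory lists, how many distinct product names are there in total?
6

Schema mapping: "product_name" (warehouse_alpha) = "sku_description" (warehouse_gamma) = product name

Products in warehouse_alpha: ['Bolt', 'Cog', 'Sprocket', 'Widget']
Products in warehouse_gamma: ['Bolt', 'Nut', 'Sprocket', 'Washer']

Union (unique products): ['Bolt', 'Cog', 'Nut', 'Sprocket', 'Washer', 'Widget']
Count: 6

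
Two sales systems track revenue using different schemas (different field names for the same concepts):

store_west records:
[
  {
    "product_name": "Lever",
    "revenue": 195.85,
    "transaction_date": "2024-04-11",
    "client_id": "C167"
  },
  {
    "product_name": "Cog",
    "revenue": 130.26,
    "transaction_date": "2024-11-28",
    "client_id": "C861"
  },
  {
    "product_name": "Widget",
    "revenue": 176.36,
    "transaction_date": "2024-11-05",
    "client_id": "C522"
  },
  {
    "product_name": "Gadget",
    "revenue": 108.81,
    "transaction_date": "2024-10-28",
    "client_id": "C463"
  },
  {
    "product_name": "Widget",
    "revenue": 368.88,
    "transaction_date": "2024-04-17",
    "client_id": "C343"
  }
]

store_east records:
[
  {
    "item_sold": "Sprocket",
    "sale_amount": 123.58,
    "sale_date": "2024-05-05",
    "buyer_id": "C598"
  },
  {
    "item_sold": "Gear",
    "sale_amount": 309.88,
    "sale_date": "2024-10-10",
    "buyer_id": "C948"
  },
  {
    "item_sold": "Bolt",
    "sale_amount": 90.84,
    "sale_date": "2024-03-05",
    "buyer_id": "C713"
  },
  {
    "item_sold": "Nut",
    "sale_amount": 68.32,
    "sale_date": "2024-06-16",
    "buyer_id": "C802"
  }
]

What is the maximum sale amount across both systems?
368.88

Reconcile: "revenue" (store_west) = "sale_amount" (store_east) = sale amount

Maximum in store_west: 368.88
Maximum in store_east: 309.88

Overall maximum: max(368.88, 309.88) = 368.88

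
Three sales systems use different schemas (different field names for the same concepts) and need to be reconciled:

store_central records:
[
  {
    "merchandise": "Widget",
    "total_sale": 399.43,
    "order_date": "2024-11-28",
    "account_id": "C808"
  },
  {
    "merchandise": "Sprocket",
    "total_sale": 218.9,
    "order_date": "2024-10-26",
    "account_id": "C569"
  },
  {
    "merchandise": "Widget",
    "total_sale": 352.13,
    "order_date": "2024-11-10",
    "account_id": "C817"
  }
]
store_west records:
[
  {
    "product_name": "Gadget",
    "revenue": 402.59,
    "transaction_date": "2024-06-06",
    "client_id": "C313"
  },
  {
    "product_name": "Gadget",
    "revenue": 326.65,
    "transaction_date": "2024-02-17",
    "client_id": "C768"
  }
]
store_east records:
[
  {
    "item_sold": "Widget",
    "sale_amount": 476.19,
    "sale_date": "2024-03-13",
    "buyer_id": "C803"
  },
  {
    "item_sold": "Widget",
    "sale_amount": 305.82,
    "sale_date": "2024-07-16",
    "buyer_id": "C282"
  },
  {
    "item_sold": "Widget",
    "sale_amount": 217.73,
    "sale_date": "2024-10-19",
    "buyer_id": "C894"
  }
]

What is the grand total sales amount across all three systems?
2699.44

Schema reconciliation - all amount fields map to sale amount:

store_central (total_sale): 970.46
store_west (revenue): 729.24
store_east (sale_amount): 999.74

Grand total: 2699.44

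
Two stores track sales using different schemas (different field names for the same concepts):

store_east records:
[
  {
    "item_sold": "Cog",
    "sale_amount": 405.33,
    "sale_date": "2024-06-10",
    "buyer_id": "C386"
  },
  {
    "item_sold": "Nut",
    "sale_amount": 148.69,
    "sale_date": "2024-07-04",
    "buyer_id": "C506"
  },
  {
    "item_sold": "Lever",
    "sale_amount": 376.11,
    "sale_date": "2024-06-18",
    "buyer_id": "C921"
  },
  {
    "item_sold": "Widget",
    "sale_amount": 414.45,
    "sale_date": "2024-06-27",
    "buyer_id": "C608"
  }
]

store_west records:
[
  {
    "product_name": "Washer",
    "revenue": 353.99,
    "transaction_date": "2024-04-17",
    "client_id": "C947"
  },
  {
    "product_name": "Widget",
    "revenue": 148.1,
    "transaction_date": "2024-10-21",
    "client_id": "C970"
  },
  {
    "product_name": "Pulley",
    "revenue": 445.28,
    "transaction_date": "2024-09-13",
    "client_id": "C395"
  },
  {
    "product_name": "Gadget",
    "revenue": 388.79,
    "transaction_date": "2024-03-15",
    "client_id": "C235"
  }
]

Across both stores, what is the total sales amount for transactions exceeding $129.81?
2680.74

Schema mapping: "sale_amount" (store_east) = "revenue" (store_west) = sale amount

Sum of sales > $129.81 in store_east: 1344.58
Sum of sales > $129.81 in store_west: 1336.16

Total: 1344.58 + 1336.16 = 2680.74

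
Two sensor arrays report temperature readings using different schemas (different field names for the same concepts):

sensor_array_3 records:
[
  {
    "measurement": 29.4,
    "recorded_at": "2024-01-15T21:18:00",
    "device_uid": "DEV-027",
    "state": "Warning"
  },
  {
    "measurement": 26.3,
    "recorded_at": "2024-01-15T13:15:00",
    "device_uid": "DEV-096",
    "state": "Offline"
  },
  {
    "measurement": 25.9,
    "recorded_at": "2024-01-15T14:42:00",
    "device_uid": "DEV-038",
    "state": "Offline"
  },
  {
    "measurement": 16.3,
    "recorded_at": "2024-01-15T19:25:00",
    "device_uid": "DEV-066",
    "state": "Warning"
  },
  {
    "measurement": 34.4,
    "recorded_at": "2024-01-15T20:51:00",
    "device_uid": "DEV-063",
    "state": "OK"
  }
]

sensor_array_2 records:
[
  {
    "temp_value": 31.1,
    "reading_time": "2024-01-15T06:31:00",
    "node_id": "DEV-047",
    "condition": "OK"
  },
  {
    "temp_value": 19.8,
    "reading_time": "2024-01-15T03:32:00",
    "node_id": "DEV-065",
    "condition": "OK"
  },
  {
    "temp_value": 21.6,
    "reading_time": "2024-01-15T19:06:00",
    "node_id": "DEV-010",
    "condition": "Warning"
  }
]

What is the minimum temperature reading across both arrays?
16.3

Schema mapping: "measurement" (sensor_array_3) = "temp_value" (sensor_array_2) = temperature reading

Minimum in sensor_array_3: 16.3
Minimum in sensor_array_2: 19.8

Overall minimum: min(16.3, 19.8) = 16.3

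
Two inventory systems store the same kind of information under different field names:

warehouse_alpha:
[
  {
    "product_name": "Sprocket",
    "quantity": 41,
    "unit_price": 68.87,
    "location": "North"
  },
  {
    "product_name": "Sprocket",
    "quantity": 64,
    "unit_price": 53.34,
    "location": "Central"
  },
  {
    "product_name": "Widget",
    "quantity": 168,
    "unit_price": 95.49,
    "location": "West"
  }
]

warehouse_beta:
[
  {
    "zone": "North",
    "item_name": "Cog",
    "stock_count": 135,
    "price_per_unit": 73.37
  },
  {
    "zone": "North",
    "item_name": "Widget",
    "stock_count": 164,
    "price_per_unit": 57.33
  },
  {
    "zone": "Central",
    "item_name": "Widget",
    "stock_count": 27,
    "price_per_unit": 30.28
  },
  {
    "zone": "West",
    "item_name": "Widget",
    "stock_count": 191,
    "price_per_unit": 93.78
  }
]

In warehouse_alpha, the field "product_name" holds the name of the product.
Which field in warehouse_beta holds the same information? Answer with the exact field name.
item_name

In warehouse_alpha, "product_name" holds the name of the product.
The fields in warehouse_beta are: "zone", "item_name", "stock_count", "price_per_unit".
"item_name" is the match: the name refers to the same concept and its values are product-name strings (e.g. 'Cog', 'Widget').
The other fields ("zone", "stock_count", "price_per_unit") hold different kinds of data.

So "product_name" in warehouse_alpha corresponds to "item_name" in warehouse_beta.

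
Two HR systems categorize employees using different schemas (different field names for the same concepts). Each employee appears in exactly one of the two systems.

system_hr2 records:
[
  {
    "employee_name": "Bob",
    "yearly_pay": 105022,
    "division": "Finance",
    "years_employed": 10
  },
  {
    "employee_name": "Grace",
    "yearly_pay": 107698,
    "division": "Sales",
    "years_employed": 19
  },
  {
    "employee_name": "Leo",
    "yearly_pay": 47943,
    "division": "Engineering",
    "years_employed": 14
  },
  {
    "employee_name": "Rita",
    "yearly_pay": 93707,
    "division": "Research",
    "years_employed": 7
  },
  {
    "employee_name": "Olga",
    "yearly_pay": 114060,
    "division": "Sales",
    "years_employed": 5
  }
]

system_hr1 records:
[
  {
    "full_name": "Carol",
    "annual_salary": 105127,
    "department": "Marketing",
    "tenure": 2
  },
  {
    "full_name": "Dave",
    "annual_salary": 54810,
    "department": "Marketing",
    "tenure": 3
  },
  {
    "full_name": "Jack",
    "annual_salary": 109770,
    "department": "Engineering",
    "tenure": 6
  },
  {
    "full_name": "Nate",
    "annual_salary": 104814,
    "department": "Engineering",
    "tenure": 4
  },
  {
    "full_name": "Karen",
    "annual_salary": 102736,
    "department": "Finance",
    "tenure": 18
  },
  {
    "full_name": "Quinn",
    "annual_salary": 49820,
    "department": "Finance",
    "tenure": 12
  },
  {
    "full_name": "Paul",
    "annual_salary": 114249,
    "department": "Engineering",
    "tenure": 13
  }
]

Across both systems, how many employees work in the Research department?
1

Schema mapping: "division" (system_hr2) = "department" (system_hr1) = department

Research employees in system_hr2: 1
Research employees in system_hr1: 0

Total in Research: 1 + 0 = 1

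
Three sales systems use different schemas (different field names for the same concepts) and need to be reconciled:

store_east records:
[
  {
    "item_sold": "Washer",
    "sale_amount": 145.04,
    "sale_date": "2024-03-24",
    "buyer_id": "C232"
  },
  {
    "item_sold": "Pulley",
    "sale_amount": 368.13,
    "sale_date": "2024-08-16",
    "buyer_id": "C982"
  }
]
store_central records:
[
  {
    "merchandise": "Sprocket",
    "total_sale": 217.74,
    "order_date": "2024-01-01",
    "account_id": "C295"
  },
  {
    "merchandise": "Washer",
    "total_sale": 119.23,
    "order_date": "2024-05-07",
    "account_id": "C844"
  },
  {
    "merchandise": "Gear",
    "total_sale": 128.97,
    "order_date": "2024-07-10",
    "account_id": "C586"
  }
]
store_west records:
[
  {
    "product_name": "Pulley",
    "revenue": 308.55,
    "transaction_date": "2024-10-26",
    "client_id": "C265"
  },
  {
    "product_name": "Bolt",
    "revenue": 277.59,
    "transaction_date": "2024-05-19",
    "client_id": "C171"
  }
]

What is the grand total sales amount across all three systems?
1565.25

Schema reconciliation - all amount fields map to sale amount:

store_east (sale_amount): 513.17
store_central (total_sale): 465.94
store_west (revenue): 586.14

Grand total: 1565.25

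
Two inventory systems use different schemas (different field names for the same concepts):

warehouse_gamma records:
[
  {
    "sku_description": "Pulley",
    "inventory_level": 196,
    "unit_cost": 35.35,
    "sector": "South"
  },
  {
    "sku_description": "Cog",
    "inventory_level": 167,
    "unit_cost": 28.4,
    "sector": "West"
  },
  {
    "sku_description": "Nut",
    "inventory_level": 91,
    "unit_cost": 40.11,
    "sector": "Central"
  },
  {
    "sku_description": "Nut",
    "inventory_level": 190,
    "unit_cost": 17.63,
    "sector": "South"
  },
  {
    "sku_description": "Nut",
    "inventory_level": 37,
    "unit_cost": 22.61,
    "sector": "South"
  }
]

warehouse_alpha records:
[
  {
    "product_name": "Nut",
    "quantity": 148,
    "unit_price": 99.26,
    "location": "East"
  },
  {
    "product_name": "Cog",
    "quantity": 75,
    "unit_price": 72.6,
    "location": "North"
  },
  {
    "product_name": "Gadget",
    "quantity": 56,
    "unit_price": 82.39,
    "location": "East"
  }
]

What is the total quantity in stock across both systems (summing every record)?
960

To reconcile these schemas, identify the field holding the quantity in stock in each system:
1. In warehouse_gamma it is "inventory_level"
2. In warehouse_alpha it is "quantity"

From warehouse_gamma: 196 + 167 + 91 + 190 + 37 = 681
From warehouse_alpha: 148 + 75 + 56 = 279

Total: 681 + 279 = 960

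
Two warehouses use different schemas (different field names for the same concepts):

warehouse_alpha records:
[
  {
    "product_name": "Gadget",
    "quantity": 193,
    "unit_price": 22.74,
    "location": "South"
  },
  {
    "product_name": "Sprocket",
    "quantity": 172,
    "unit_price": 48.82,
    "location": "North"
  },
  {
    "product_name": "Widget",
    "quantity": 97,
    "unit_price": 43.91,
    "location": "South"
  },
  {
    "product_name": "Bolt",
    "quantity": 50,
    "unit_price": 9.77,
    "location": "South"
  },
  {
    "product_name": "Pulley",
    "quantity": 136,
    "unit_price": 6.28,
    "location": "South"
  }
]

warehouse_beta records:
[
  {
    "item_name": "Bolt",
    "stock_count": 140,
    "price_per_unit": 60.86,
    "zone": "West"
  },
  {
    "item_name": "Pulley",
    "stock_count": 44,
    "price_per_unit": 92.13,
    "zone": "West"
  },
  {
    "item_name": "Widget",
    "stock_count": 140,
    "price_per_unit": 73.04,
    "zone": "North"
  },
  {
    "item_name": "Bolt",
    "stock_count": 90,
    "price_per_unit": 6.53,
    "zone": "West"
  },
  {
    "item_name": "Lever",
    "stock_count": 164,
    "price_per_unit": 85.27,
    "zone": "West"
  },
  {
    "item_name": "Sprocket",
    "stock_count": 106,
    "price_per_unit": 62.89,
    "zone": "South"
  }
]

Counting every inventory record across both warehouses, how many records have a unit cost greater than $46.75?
6

Schema mapping: "unit_price" (warehouse_alpha) = "price_per_unit" (warehouse_beta) = unit cost

Records > $46.75 in warehouse_alpha: 1
Records > $46.75 in warehouse_beta: 5

Total count: 1 + 5 = 6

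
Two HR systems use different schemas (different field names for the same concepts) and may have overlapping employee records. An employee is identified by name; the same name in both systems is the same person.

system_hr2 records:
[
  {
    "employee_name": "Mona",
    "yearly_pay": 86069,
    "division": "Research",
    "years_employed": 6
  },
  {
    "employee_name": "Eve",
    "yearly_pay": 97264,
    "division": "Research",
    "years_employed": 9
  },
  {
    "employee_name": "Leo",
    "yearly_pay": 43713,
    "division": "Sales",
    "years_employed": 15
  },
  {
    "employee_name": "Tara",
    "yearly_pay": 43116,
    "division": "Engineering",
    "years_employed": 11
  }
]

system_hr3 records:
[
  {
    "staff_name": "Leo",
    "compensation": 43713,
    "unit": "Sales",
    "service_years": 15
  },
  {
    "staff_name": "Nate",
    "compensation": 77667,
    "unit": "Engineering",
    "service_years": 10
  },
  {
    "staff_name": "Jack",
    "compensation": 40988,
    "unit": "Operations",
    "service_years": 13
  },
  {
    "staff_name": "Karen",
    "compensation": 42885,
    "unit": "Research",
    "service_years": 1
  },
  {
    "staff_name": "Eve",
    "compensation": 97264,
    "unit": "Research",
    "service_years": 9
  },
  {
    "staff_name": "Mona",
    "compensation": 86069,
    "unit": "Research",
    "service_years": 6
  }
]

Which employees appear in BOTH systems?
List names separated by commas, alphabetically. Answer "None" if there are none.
Eve, Leo, Mona

Schema mapping: "employee_name" (system_hr2) = "staff_name" (system_hr3) = employee name

Names in system_hr2: ['Eve', 'Leo', 'Mona', 'Tara']
Names in system_hr3: ['Eve', 'Jack', 'Karen', 'Leo', 'Mona', 'Nate']

Intersection: ['Eve', 'Leo', 'Mona']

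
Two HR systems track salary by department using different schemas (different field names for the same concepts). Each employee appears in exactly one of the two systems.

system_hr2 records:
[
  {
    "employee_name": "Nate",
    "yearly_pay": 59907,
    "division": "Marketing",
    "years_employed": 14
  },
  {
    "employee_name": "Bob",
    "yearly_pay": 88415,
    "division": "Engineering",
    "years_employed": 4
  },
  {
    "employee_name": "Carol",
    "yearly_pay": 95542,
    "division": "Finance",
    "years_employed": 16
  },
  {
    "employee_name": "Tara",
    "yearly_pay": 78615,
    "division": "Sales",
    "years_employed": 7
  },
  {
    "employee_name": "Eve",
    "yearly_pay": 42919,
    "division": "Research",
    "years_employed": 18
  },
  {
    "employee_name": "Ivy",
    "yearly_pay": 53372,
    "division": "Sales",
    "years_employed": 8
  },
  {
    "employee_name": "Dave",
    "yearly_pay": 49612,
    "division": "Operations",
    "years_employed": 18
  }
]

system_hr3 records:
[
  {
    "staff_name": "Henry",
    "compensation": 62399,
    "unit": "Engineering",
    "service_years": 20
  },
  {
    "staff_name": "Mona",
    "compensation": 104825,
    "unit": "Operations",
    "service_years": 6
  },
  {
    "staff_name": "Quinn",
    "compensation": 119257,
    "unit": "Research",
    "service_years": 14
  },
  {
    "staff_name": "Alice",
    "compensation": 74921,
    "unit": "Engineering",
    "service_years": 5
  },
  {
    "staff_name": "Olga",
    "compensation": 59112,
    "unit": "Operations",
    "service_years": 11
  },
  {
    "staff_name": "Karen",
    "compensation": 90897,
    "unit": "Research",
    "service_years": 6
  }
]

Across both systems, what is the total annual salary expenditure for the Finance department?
95542

Schema mappings:
- "division" (system_hr2) = "unit" (system_hr3) = department
- "yearly_pay" (system_hr2) = "compensation" (system_hr3) = salary

Finance salaries from system_hr2: 95542
Finance salaries from system_hr3: 0

Total: 95542 + 0 = 95542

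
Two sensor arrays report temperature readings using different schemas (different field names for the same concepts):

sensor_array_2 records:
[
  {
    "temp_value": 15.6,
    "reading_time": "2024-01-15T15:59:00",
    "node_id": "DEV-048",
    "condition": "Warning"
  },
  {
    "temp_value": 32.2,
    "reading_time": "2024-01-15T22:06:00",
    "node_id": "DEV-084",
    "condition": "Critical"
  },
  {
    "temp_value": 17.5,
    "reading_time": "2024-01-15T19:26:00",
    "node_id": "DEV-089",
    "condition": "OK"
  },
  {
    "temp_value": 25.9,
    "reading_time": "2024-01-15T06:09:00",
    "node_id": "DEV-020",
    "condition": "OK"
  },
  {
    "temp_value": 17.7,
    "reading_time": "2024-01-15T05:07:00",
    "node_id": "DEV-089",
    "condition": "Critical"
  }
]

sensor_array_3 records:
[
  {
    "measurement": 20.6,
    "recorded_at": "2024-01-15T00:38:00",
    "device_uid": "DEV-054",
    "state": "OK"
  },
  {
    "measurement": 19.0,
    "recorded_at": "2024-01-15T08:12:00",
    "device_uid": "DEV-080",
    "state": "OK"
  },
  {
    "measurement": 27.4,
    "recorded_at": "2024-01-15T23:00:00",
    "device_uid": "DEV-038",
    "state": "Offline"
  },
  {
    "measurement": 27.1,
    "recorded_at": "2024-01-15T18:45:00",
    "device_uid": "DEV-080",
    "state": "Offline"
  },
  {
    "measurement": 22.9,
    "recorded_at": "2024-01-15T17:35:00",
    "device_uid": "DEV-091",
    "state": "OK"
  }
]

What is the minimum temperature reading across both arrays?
15.6

Schema mapping: "temp_value" (sensor_array_2) = "measurement" (sensor_array_3) = temperature reading

Minimum in sensor_array_2: 15.6
Minimum in sensor_array_3: 19.0

Overall minimum: min(15.6, 19.0) = 15.6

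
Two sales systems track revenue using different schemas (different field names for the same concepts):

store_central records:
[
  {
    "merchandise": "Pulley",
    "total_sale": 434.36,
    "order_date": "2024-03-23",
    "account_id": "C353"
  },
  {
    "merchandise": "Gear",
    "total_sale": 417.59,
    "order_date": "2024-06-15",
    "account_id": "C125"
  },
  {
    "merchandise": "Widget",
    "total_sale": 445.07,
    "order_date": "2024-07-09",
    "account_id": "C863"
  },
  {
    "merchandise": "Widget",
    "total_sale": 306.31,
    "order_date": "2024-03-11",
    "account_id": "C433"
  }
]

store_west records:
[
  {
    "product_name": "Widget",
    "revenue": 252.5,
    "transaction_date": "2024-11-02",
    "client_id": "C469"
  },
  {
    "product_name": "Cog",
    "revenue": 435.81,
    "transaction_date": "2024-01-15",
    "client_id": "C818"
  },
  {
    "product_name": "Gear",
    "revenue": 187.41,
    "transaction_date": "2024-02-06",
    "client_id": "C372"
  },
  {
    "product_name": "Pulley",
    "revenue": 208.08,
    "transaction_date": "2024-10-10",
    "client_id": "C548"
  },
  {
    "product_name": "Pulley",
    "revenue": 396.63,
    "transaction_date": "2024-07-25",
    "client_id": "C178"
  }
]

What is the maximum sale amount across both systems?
445.07

Reconcile: "total_sale" (store_central) = "revenue" (store_west) = sale amount

Maximum in store_central: 445.07
Maximum in store_west: 435.81

Overall maximum: max(445.07, 435.81) = 445.07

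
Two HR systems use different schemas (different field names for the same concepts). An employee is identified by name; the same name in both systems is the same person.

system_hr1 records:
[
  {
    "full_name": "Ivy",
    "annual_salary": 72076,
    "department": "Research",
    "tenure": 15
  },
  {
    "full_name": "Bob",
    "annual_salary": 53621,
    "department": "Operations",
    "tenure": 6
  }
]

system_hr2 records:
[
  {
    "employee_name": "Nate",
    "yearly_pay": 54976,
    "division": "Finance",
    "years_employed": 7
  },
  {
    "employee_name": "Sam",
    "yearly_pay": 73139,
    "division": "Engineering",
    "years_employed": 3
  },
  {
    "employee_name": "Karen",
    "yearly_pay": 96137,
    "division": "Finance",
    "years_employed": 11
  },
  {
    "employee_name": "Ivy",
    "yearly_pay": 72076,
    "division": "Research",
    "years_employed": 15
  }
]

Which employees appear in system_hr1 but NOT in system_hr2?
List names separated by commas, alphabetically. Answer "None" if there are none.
Bob

Schema mapping: "full_name" (system_hr1) = "employee_name" (system_hr2) = employee name

Names in system_hr1: ['Bob', 'Ivy']
Names in system_hr2: ['Ivy', 'Karen', 'Nate', 'Sam']

In system_hr1 but not system_hr2: ['Bob']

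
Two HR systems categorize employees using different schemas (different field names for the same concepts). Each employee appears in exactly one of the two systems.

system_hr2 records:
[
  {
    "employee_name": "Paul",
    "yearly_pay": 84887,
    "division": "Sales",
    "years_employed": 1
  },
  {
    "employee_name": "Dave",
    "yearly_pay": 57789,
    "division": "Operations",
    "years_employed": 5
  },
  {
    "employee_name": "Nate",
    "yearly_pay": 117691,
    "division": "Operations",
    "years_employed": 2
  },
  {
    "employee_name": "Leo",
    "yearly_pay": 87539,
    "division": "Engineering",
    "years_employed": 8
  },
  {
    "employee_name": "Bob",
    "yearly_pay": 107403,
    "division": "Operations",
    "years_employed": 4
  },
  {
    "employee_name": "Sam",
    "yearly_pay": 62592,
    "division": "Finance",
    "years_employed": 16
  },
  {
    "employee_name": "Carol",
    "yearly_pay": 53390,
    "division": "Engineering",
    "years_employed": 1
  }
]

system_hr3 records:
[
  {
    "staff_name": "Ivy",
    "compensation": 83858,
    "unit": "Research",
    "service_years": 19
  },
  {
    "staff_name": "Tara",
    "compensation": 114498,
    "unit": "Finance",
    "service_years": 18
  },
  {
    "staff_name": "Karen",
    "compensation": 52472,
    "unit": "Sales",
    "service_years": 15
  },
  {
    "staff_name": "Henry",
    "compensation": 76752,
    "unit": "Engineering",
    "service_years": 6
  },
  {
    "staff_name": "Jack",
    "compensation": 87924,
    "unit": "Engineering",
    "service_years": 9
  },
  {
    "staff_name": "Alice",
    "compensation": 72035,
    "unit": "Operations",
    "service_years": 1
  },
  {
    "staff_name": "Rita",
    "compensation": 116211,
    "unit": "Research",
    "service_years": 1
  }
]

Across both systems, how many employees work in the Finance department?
2

Schema mapping: "division" (system_hr2) = "unit" (system_hr3) = department

Finance employees in system_hr2: 1
Finance employees in system_hr3: 1

Total in Finance: 1 + 1 = 2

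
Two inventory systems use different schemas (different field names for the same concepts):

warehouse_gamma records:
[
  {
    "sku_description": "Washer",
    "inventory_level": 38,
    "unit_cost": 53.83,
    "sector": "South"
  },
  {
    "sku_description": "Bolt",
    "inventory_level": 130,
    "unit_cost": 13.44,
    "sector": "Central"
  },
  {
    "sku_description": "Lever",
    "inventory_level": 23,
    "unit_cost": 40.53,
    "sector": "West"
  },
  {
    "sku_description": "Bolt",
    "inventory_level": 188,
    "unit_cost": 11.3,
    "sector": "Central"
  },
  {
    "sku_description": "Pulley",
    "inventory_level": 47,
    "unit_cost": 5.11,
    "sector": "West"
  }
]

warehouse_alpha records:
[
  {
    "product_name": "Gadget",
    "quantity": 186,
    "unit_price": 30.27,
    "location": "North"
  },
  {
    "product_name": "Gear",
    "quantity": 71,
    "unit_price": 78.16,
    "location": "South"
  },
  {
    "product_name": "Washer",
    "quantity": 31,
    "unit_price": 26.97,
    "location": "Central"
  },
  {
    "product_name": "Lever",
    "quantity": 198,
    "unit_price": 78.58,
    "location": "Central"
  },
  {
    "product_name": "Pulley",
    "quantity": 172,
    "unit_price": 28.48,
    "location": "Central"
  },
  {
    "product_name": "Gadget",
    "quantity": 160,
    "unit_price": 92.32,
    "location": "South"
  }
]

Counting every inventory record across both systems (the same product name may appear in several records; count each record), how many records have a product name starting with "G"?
3

Schema mapping: "sku_description" (warehouse_gamma) = "product_name" (warehouse_alpha) = product name

Records with product name starting with "G" in warehouse_gamma: 0
Records with product name starting with "G" in warehouse_alpha: 3

Total: 0 + 3 = 3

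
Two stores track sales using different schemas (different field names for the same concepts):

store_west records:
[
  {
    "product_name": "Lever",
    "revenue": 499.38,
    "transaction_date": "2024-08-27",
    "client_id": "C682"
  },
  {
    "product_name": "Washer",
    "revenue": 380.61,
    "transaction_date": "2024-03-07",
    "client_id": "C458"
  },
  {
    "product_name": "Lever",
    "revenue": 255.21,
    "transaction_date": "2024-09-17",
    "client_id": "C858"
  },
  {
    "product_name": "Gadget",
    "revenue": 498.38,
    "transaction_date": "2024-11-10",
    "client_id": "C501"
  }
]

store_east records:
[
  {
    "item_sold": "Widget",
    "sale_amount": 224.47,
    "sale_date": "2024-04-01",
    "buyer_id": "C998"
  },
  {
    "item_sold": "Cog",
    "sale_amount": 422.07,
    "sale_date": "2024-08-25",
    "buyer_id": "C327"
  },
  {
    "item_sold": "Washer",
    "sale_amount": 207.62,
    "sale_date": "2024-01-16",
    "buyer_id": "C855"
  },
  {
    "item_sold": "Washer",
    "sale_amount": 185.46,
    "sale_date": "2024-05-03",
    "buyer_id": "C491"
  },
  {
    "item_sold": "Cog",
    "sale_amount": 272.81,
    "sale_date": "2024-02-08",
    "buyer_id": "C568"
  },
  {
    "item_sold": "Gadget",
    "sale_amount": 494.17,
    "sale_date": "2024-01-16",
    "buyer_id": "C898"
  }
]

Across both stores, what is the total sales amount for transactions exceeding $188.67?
3254.72

Schema mapping: "revenue" (store_west) = "sale_amount" (store_east) = sale amount

Sum of sales > $188.67 in store_west: 1633.58
Sum of sales > $188.67 in store_east: 1621.14

Total: 1633.58 + 1621.14 = 3254.72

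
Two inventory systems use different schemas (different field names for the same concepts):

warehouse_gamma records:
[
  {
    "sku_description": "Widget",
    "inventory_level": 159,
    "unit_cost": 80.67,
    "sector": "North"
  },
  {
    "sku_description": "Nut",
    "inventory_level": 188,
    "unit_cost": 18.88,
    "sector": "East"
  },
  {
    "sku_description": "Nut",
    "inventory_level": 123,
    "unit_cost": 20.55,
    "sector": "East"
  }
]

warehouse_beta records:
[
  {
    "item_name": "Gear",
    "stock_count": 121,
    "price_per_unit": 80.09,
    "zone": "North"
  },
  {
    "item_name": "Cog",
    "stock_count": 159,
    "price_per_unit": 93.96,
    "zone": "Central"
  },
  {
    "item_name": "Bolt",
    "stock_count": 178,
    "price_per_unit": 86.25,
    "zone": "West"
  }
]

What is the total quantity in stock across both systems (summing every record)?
928

To reconcile these schemas, identify the field holding the quantity in stock in each system:
1. In warehouse_gamma it is "inventory_level"
2. In warehouse_beta it is "stock_count"

From warehouse_gamma: 159 + 188 + 123 = 470
From warehouse_beta: 121 + 159 + 178 = 458

Total: 470 + 458 = 928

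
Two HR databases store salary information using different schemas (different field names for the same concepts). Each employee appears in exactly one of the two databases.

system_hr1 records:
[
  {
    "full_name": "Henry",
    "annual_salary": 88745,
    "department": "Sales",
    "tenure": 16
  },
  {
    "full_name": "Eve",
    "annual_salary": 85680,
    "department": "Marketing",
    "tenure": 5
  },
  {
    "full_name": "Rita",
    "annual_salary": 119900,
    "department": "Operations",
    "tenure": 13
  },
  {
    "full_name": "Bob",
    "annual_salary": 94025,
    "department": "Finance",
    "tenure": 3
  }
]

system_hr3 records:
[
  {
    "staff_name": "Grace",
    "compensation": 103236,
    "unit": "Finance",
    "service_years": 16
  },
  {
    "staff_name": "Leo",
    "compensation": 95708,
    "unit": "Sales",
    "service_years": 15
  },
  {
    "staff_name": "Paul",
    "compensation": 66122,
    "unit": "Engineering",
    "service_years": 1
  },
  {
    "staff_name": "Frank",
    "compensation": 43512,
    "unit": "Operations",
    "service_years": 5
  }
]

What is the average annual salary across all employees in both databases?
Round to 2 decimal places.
87116.00

Schema mapping: "annual_salary" (system_hr1) = "compensation" (system_hr3) = annual salary

All salaries: [88745, 85680, 119900, 94025, 103236, 95708, 66122, 43512]
Sum: 696928
Count: 8
Average: 696928 / 8 = 87116.00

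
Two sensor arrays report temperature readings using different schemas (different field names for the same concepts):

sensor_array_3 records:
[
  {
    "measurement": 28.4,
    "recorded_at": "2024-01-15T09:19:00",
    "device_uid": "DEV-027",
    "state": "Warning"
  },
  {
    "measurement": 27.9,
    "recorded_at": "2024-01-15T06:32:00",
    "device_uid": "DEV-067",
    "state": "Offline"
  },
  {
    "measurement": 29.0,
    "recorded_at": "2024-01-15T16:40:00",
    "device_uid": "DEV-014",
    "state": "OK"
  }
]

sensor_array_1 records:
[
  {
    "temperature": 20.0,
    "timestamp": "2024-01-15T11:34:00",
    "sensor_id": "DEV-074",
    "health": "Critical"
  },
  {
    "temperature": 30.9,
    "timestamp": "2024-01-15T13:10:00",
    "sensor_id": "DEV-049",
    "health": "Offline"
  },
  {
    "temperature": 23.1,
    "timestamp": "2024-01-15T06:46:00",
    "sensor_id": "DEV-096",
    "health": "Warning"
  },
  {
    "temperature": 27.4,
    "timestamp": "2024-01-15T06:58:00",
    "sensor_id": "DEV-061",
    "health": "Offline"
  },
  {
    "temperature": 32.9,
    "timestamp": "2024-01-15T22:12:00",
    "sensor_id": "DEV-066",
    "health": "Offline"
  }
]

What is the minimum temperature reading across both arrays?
20.0

Schema mapping: "measurement" (sensor_array_3) = "temperature" (sensor_array_1) = temperature reading

Minimum in sensor_array_3: 27.9
Minimum in sensor_array_1: 20.0

Overall minimum: min(27.9, 20.0) = 20.0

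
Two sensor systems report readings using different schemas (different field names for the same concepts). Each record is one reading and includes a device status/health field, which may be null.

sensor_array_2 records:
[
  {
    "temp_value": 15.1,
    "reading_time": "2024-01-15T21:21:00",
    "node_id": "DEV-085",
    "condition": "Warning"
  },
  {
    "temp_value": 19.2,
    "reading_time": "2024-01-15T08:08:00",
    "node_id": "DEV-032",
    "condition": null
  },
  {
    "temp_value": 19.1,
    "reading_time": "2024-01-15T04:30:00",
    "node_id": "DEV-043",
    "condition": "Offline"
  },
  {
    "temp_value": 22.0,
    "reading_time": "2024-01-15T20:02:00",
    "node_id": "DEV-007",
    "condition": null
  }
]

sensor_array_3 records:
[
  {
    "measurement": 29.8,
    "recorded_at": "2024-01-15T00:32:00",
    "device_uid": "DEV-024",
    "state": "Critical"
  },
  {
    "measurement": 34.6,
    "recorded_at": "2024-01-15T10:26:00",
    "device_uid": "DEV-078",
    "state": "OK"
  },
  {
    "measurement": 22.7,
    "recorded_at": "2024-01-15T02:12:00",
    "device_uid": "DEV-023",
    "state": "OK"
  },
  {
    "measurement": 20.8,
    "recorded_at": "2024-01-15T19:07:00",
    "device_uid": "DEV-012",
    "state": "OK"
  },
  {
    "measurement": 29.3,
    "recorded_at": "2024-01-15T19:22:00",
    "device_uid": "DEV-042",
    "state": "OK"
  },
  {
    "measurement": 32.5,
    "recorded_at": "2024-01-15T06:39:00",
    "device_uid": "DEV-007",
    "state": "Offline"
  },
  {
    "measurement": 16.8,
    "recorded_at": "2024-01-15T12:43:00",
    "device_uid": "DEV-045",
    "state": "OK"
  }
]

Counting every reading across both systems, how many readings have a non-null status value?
9

Schema mapping: "condition" (sensor_array_2) = "state" (sensor_array_3) = status

Non-null in sensor_array_2: 2
Non-null in sensor_array_3: 7

Total non-null: 2 + 7 = 9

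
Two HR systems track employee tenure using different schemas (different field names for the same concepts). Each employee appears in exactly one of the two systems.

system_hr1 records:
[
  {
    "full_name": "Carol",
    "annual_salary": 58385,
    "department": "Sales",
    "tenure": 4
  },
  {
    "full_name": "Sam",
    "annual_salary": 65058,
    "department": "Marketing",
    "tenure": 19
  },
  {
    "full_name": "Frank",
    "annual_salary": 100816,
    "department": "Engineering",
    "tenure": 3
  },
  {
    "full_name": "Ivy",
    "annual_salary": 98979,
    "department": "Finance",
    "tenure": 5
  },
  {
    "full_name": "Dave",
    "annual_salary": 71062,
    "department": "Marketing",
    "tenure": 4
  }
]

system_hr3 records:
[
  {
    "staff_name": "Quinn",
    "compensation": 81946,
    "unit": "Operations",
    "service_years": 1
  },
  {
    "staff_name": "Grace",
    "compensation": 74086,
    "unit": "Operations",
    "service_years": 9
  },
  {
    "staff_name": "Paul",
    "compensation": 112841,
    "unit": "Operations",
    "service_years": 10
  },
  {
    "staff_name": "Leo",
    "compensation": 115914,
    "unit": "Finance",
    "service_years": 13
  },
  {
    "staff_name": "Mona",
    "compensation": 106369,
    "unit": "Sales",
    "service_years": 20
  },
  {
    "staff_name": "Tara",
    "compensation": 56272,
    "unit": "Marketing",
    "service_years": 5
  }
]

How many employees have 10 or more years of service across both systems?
4

Reconcile schemas: "tenure" (system_hr1) = "service_years" (system_hr3) = years of service

From system_hr1: 1 employees with >= 10 years
From system_hr3: 3 employees with >= 10 years

Total: 1 + 3 = 4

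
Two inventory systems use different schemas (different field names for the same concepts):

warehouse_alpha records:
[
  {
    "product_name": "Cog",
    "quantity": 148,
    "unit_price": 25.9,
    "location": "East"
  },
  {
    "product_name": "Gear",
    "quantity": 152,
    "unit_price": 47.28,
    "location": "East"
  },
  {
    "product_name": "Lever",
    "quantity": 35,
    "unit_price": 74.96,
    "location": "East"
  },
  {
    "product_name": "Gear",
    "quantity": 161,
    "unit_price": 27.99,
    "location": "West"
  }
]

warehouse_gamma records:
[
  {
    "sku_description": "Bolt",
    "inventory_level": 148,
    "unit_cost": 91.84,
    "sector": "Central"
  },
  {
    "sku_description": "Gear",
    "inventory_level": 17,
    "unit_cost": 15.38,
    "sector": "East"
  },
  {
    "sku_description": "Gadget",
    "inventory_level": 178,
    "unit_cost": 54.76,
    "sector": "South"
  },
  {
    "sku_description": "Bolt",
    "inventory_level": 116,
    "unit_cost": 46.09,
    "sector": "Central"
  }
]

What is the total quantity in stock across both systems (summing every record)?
955

To reconcile these schemas, identify the field holding the quantity in stock in each system:
1. In warehouse_alpha it is "quantity"
2. In warehouse_gamma it is "inventory_level"

From warehouse_alpha: 148 + 152 + 35 + 161 = 496
From warehouse_gamma: 148 + 17 + 178 + 116 = 459

Total: 496 + 459 = 955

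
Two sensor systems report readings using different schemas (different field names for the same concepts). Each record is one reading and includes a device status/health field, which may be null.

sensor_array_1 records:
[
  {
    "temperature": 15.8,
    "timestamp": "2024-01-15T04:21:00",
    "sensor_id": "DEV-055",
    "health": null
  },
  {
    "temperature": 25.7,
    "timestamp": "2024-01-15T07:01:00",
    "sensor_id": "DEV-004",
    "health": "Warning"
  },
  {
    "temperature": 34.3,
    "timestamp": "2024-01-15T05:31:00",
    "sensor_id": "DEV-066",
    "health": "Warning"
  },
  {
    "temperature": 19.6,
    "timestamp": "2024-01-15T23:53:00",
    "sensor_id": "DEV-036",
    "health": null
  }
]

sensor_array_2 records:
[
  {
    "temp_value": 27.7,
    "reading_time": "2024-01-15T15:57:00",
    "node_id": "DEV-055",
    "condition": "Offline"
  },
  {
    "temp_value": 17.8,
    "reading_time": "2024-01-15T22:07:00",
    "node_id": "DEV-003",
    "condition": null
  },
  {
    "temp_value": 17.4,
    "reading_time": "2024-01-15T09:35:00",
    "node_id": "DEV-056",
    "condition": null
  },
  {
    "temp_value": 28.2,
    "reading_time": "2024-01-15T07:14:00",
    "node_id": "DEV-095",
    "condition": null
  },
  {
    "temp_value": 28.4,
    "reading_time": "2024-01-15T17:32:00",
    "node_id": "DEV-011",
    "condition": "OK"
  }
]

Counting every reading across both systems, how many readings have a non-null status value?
4

Schema mapping: "health" (sensor_array_1) = "condition" (sensor_array_2) = status

Non-null in sensor_array_1: 2
Non-null in sensor_array_2: 2

Total non-null: 2 + 2 = 4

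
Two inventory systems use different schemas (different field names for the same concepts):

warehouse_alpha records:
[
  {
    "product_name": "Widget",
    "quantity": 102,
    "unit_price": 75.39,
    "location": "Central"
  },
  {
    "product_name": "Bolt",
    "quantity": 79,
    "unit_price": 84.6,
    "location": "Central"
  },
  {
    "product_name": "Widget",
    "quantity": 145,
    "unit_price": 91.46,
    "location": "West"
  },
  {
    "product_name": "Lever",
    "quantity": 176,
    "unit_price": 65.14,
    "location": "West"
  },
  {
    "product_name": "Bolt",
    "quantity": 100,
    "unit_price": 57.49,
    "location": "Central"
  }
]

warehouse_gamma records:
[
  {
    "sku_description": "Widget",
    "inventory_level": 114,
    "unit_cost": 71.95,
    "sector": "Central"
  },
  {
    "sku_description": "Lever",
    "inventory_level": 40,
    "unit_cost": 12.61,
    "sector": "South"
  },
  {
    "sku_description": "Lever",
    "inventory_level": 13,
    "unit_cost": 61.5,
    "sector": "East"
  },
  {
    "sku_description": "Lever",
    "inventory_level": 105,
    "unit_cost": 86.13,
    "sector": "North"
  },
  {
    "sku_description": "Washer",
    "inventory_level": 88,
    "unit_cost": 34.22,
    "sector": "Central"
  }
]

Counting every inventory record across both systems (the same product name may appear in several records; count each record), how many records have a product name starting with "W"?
4

Schema mapping: "product_name" (warehouse_alpha) = "sku_description" (warehouse_gamma) = product name

Records with product name starting with "W" in warehouse_alpha: 2
Records with product name starting with "W" in warehouse_gamma: 2

Total: 2 + 2 = 4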